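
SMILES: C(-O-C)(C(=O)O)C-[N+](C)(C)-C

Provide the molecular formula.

Heavy atoms from the SMILES: 7 C, 1 N, 3 O.
Implicit hydrogens by atom environment:
  4 × C: 3 H each → 12
  2 × O: no H
  1 × C: 2 H
  1 × C: 1 H
  1 × C: no H
  1 × N (charge +1): no H
  1 × O: 1 H
  Total hydrogens = 16.
Net charge +1.
Molecular formula: C7H16NO3+

C7H16NO3+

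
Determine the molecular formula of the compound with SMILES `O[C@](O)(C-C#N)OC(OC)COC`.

C7H13NO5

Heavy atoms from the SMILES: 7 C, 1 N, 5 O.
Implicit hydrogens by atom environment:
  3 × O: no H
  2 × C: 3 H each → 6
  2 × C: 2 H each → 4
  2 × C: no H
  2 × O: 1 H each → 2
  1 × C: 1 H
  1 × N: no H
  Total hydrogens = 13.
Molecular formula: C7H13NO5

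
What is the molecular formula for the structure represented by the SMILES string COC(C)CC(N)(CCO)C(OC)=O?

Heavy atoms from the SMILES: 9 C, 1 N, 4 O.
Implicit hydrogens by atom environment:
  3 × C: 3 H each → 9
  3 × C: 2 H each → 6
  3 × O: no H
  2 × C: no H
  1 × C: 1 H
  1 × N: 2 H
  1 × O: 1 H
  Total hydrogens = 19.
Molecular formula: C9H19NO4

C9H19NO4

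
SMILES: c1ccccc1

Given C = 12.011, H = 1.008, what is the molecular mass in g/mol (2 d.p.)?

78.11

Molecular formula: C6H6.
M = 6×12.011 + 6×1.008 = 78.11 g/mol.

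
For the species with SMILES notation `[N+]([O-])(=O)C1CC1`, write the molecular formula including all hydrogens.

C3H5NO2

Heavy atoms from the SMILES: 3 C, 1 N, 2 O.
Implicit hydrogens by atom environment:
  2 × C: 2 H each → 4
  1 × C: 1 H
  1 × N (charge +1): no H
  1 × O: no H
  1 × O (charge -1): no H
  Total hydrogens = 5.
Molecular formula: C3H5NO2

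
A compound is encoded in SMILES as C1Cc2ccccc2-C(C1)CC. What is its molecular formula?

Heavy atoms from the SMILES: 12 C.
Implicit hydrogens by atom environment:
  4 × C: 2 H each → 8
  4 × C (aromatic): 1 H each → 4
  2 × C (aromatic): no H
  1 × C: 3 H
  1 × C: 1 H
  Total hydrogens = 16.
Molecular formula: C12H16

C12H16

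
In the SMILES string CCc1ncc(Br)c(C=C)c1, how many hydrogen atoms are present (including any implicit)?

10

Hydrogens are implicit in SMILES; fill each atom to its normal valence:
  3 × C (aromatic): no H
  2 × C: 2 H each → 4
  2 × C (aromatic): 1 H each → 2
  1 × Br: no H
  1 × C: 3 H
  1 × C: 1 H
  1 × N (aromatic): no H
  Total hydrogens = 10.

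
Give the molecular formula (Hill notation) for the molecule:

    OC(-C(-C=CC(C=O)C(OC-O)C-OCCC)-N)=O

Heavy atoms from the SMILES: 12 C, 1 N, 6 O.
Implicit hydrogens by atom environment:
  6 × C: 1 H each → 6
  4 × C: 2 H each → 8
  4 × O: no H
  2 × O: 1 H each → 2
  1 × C: 3 H
  1 × C: no H
  1 × N: 2 H
  Total hydrogens = 21.
Molecular formula: C12H21NO6

C12H21NO6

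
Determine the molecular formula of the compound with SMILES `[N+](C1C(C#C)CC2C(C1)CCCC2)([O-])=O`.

Heavy atoms from the SMILES: 12 C, 1 N, 2 O.
Implicit hydrogens by atom environment:
  6 × C: 2 H each → 12
  5 × C: 1 H each → 5
  1 × C: no H
  1 × N (charge +1): no H
  1 × O: no H
  1 × O (charge -1): no H
  Total hydrogens = 17.
Molecular formula: C12H17NO2

C12H17NO2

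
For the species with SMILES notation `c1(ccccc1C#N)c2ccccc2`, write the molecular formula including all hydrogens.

Heavy atoms from the SMILES: 13 C, 1 N.
Implicit hydrogens by atom environment:
  9 × C (aromatic): 1 H each → 9
  3 × C (aromatic): no H
  1 × C: no H
  1 × N: no H
  Total hydrogens = 9.
Molecular formula: C13H9N

C13H9N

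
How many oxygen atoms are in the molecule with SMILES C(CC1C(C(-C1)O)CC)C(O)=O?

3

The symbol for oxygen appears 3 times in the SMILES.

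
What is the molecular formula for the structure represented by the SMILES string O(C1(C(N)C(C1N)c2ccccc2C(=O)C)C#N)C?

Heavy atoms from the SMILES: 14 C, 3 N, 2 O.
Implicit hydrogens by atom environment:
  4 × C (aromatic): 1 H each → 4
  3 × C: 1 H each → 3
  3 × C: no H
  2 × C: 3 H each → 6
  2 × C (aromatic): no H
  2 × N: 2 H each → 4
  2 × O: no H
  1 × N: no H
  Total hydrogens = 17.
Molecular formula: C14H17N3O2

C14H17N3O2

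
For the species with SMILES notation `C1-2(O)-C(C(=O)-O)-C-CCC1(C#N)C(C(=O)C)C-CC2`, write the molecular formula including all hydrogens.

C14H19NO4

Heavy atoms from the SMILES: 14 C, 1 N, 4 O.
Implicit hydrogens by atom environment:
  6 × C: 2 H each → 12
  5 × C: no H
  2 × C: 1 H each → 2
  2 × O: 1 H each → 2
  2 × O: no H
  1 × C: 3 H
  1 × N: no H
  Total hydrogens = 19.
Molecular formula: C14H19NO4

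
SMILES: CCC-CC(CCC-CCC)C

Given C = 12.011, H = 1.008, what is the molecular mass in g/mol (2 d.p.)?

Molecular formula: C12H26.
M = 12×12.011 + 26×1.008 = 170.34 g/mol.

170.34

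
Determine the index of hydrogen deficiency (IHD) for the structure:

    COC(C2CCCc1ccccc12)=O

Molecular formula from the SMILES: C12H14O2.
DoU = (2C + 2 + N − H − X)/2 = (2·12 + 2 + 0 − 14 − 0)/2 = 12/2 = 6.
(Structurally: 2 ring(s) + 4 π bond(s) = 6.)

6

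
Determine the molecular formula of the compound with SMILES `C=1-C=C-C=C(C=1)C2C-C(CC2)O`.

C11H14O

Heavy atoms from the SMILES: 11 C, 1 O.
Implicit hydrogens by atom environment:
  5 × C (aromatic): 1 H each → 5
  3 × C: 2 H each → 6
  2 × C: 1 H each → 2
  1 × C (aromatic): no H
  1 × O: 1 H
  Total hydrogens = 14.
Molecular formula: C11H14O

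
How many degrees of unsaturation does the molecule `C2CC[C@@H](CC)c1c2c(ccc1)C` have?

Molecular formula from the SMILES: C13H18.
DoU = (2C + 2 + N − H − X)/2 = (2·13 + 2 + 0 − 18 − 0)/2 = 10/2 = 5.
(Structurally: 2 ring(s) + 3 π bond(s) = 5.)

5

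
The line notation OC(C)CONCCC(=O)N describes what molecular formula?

Heavy atoms from the SMILES: 6 C, 2 N, 3 O.
Implicit hydrogens by atom environment:
  3 × C: 2 H each → 6
  2 × O: no H
  1 × C: 3 H
  1 × C: 1 H
  1 × C: no H
  1 × N: 2 H
  1 × N: 1 H
  1 × O: 1 H
  Total hydrogens = 14.
Molecular formula: C6H14N2O3

C6H14N2O3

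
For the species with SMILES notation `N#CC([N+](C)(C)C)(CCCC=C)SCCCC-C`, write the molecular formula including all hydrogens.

Heavy atoms from the SMILES: 15 C, 2 N, 1 S.
Implicit hydrogens by atom environment:
  8 × C: 2 H each → 16
  4 × C: 3 H each → 12
  2 × C: no H
  1 × C: 1 H
  1 × N (charge +1): no H
  1 × N: no H
  1 × S: no H
  Total hydrogens = 29.
Net charge +1.
Molecular formula: C15H29N2S+

C15H29N2S+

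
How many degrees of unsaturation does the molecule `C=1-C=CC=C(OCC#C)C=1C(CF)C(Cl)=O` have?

Molecular formula from the SMILES: C12H10ClFO2.
DoU = (2C + 2 + N − H − X)/2 = (2·12 + 2 + 0 − 10 − 2)/2 = 14/2 = 7.
(Structurally: 1 ring(s) + 6 π bond(s) = 7.)

7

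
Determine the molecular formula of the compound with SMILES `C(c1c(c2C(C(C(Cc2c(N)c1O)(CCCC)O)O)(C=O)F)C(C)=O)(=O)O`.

C18H22FNO7

Heavy atoms from the SMILES: 18 C, 1 F, 1 N, 7 O.
Implicit hydrogens by atom environment:
  6 × C (aromatic): no H
  4 × C: 2 H each → 8
  4 × C: no H
  4 × O: 1 H each → 4
  3 × O: no H
  2 × C: 3 H each → 6
  2 × C: 1 H each → 2
  1 × F: no H
  1 × N: 2 H
  Total hydrogens = 22.
Molecular formula: C18H22FNO7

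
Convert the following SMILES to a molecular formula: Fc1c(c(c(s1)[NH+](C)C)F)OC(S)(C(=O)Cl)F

C8H8ClF3NO2S2+

Heavy atoms from the SMILES: 8 C, 1 Cl, 3 F, 1 N, 2 O, 2 S.
Implicit hydrogens by atom environment:
  4 × C (aromatic): no H
  3 × F: no H
  2 × C: 3 H each → 6
  2 × C: no H
  2 × O: no H
  1 × Cl: no H
  1 × N (charge +1): 1 H
  1 × S: 1 H
  1 × S (aromatic): no H
  Total hydrogens = 8.
Net charge +1.
Molecular formula: C8H8ClF3NO2S2+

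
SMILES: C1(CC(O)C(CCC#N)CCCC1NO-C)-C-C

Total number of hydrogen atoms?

Hydrogens are implicit in SMILES; fill each atom to its normal valence:
  7 × C: 2 H each → 14
  4 × C: 1 H each → 4
  2 × C: 3 H each → 6
  1 × C: no H
  1 × N: 1 H
  1 × N: no H
  1 × O: 1 H
  1 × O: no H
  Total hydrogens = 26.

26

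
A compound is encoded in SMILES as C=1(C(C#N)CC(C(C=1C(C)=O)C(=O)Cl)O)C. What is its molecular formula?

C11H12ClNO3

Heavy atoms from the SMILES: 11 C, 1 Cl, 1 N, 3 O.
Implicit hydrogens by atom environment:
  5 × C: no H
  3 × C: 1 H each → 3
  2 × C: 3 H each → 6
  2 × O: no H
  1 × C: 2 H
  1 × Cl: no H
  1 × N: no H
  1 × O: 1 H
  Total hydrogens = 12.
Molecular formula: C11H12ClNO3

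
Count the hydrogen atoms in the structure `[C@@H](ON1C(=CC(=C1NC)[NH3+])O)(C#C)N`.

13

Hydrogens are implicit in SMILES; fill each atom to its normal valence:
  3 × C (aromatic): no H
  2 × C: 1 H each → 2
  1 × C: 3 H
  1 × C (aromatic): 1 H
  1 × C: no H
  1 × N (charge +1): 3 H
  1 × N: 2 H
  1 × N: 1 H
  1 × N (aromatic): no H
  1 × O: 1 H
  1 × O: no H
  Total hydrogens = 13.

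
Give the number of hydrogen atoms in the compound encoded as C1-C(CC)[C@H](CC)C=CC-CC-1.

Hydrogens are implicit in SMILES; fill each atom to its normal valence:
  6 × C: 2 H each → 12
  4 × C: 1 H each → 4
  2 × C: 3 H each → 6
  Total hydrogens = 22.

22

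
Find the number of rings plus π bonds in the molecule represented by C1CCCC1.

Molecular formula from the SMILES: C5H10.
DoU = (2C + 2 + N − H − X)/2 = (2·5 + 2 + 0 − 10 − 0)/2 = 2/2 = 1.
(Structurally: 1 ring(s) + 0 π bond(s) = 1.)

1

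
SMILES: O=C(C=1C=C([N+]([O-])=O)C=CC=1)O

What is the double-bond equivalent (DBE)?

6

Molecular formula from the SMILES: C7H5NO4.
DoU = (2C + 2 + N − H − X)/2 = (2·7 + 2 + 1 − 5 − 0)/2 = 12/2 = 6.
(Structurally: 1 ring(s) + 5 π bond(s) = 6.)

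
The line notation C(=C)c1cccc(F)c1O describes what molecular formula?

C8H7FO

Heavy atoms from the SMILES: 8 C, 1 F, 1 O.
Implicit hydrogens by atom environment:
  3 × C (aromatic): 1 H each → 3
  3 × C (aromatic): no H
  1 × C: 2 H
  1 × C: 1 H
  1 × F: no H
  1 × O: 1 H
  Total hydrogens = 7.
Molecular formula: C8H7FO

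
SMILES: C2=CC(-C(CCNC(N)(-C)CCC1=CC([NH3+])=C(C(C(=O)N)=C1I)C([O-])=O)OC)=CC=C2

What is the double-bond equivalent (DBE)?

Molecular formula from the SMILES: C22H29IN4O4.
DoU = (2C + 2 + N − H − X)/2 = (2·22 + 2 + 4 − 29 − 1)/2 = 20/2 = 10.
(Structurally: 2 ring(s) + 8 π bond(s) = 10.)

10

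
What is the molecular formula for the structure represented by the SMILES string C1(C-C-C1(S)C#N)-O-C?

C6H9NOS

Heavy atoms from the SMILES: 6 C, 1 N, 1 O, 1 S.
Implicit hydrogens by atom environment:
  2 × C: 2 H each → 4
  2 × C: no H
  1 × C: 3 H
  1 × C: 1 H
  1 × N: no H
  1 × O: no H
  1 × S: 1 H
  Total hydrogens = 9.
Molecular formula: C6H9NOS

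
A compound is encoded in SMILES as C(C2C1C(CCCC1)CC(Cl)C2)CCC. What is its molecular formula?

C14H25Cl

Heavy atoms from the SMILES: 14 C, 1 Cl.
Implicit hydrogens by atom environment:
  9 × C: 2 H each → 18
  4 × C: 1 H each → 4
  1 × C: 3 H
  1 × Cl: no H
  Total hydrogens = 25.
Molecular formula: C14H25Cl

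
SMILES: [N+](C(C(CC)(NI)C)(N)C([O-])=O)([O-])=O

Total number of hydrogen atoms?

Hydrogens are implicit in SMILES; fill each atom to its normal valence:
  3 × C: no H
  2 × C: 3 H each → 6
  2 × O: no H
  2 × O (charge -1): no H
  1 × C: 2 H
  1 × I: no H
  1 × N: 2 H
  1 × N: 1 H
  1 × N (charge +1): no H
  Total hydrogens = 11.

11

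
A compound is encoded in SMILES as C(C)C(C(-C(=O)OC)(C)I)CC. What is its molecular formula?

C9H17IO2

Heavy atoms from the SMILES: 9 C, 1 I, 2 O.
Implicit hydrogens by atom environment:
  4 × C: 3 H each → 12
  2 × C: 2 H each → 4
  2 × C: no H
  2 × O: no H
  1 × C: 1 H
  1 × I: no H
  Total hydrogens = 17.
Molecular formula: C9H17IO2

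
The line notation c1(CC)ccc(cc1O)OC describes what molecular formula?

C9H12O2

Heavy atoms from the SMILES: 9 C, 2 O.
Implicit hydrogens by atom environment:
  3 × C (aromatic): 1 H each → 3
  3 × C (aromatic): no H
  2 × C: 3 H each → 6
  1 × C: 2 H
  1 × O: 1 H
  1 × O: no H
  Total hydrogens = 12.
Molecular formula: C9H12O2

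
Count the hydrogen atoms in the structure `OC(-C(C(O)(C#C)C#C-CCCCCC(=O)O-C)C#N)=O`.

17

Hydrogens are implicit in SMILES; fill each atom to its normal valence:
  7 × C: no H
  5 × C: 2 H each → 10
  3 × O: no H
  2 × C: 1 H each → 2
  2 × O: 1 H each → 2
  1 × C: 3 H
  1 × N: no H
  Total hydrogens = 17.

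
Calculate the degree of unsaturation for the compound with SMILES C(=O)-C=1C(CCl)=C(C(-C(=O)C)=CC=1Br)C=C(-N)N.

Molecular formula from the SMILES: C12H12BrClN2O2.
DoU = (2C + 2 + N − H − X)/2 = (2·12 + 2 + 2 − 12 − 2)/2 = 14/2 = 7.
(Structurally: 1 ring(s) + 6 π bond(s) = 7.)

7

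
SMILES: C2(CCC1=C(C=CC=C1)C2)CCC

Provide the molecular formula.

C13H18

Heavy atoms from the SMILES: 13 C.
Implicit hydrogens by atom environment:
  5 × C: 2 H each → 10
  4 × C (aromatic): 1 H each → 4
  2 × C (aromatic): no H
  1 × C: 3 H
  1 × C: 1 H
  Total hydrogens = 18.
Molecular formula: C13H18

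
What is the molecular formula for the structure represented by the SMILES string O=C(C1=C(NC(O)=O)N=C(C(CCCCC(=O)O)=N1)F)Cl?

C11H11ClFN3O5

Heavy atoms from the SMILES: 11 C, 1 Cl, 1 F, 3 N, 5 O.
Implicit hydrogens by atom environment:
  4 × C: 2 H each → 8
  4 × C (aromatic): no H
  3 × C: no H
  3 × O: no H
  2 × N (aromatic): no H
  2 × O: 1 H each → 2
  1 × Cl: no H
  1 × F: no H
  1 × N: 1 H
  Total hydrogens = 11.
Molecular formula: C11H11ClFN3O5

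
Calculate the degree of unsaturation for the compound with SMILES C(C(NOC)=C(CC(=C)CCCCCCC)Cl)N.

Molecular formula from the SMILES: C14H27ClN2O.
DoU = (2C + 2 + N − H − X)/2 = (2·14 + 2 + 2 − 27 − 1)/2 = 4/2 = 2.
(Structurally: 0 ring(s) + 2 π bond(s) = 2.)

2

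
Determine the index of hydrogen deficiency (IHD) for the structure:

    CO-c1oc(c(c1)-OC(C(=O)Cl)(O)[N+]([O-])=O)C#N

7

Molecular formula from the SMILES: C8H5ClN2O7.
DoU = (2C + 2 + N − H − X)/2 = (2·8 + 2 + 2 − 5 − 1)/2 = 14/2 = 7.
(Structurally: 1 ring(s) + 6 π bond(s) = 7.)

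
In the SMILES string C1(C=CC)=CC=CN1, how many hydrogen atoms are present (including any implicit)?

9

Hydrogens are implicit in SMILES; fill each atom to its normal valence:
  3 × C (aromatic): 1 H each → 3
  2 × C: 1 H each → 2
  1 × C: 3 H
  1 × C (aromatic): no H
  1 × N (aromatic): 1 H
  Total hydrogens = 9.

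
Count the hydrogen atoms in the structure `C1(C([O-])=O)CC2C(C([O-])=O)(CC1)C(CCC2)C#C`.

Hydrogens are implicit in SMILES; fill each atom to its normal valence:
  6 × C: 2 H each → 12
  4 × C: 1 H each → 4
  4 × C: no H
  2 × O: no H
  2 × O (charge -1): no H
  Total hydrogens = 16.

16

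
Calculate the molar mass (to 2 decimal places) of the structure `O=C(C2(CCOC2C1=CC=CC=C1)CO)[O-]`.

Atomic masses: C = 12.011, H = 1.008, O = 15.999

221.23

Molecular formula: C12H13O4-.
M = 12×12.011 + 13×1.008 + 4×15.999 = 221.23 g/mol.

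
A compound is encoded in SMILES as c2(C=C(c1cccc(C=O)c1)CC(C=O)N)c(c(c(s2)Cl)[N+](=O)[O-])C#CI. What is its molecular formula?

Heavy atoms from the SMILES: 18 C, 1 Cl, 1 I, 2 N, 4 O, 1 S.
Implicit hydrogens by atom environment:
  6 × C (aromatic): no H
  4 × C: 1 H each → 4
  4 × C (aromatic): 1 H each → 4
  3 × C: no H
  3 × O: no H
  1 × C: 2 H
  1 × Cl: no H
  1 × I: no H
  1 × N: 2 H
  1 × N (charge +1): no H
  1 × O (charge -1): no H
  1 × S (aromatic): no H
  Total hydrogens = 12.
Molecular formula: C18H12ClIN2O4S

C18H12ClIN2O4S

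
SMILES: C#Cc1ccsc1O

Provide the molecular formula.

C6H4OS

Heavy atoms from the SMILES: 6 C, 1 O, 1 S.
Implicit hydrogens by atom environment:
  2 × C (aromatic): 1 H each → 2
  2 × C (aromatic): no H
  1 × C: 1 H
  1 × C: no H
  1 × O: 1 H
  1 × S (aromatic): no H
  Total hydrogens = 4.
Molecular formula: C6H4OS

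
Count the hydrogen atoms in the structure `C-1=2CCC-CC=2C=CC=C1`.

Hydrogens are implicit in SMILES; fill each atom to its normal valence:
  4 × C: 2 H each → 8
  4 × C (aromatic): 1 H each → 4
  2 × C (aromatic): no H
  Total hydrogens = 12.

12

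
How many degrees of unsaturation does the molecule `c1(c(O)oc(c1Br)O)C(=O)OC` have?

4

Molecular formula from the SMILES: C6H5BrO5.
DoU = (2C + 2 + N − H − X)/2 = (2·6 + 2 + 0 − 5 − 1)/2 = 8/2 = 4.
(Structurally: 1 ring(s) + 3 π bond(s) = 4.)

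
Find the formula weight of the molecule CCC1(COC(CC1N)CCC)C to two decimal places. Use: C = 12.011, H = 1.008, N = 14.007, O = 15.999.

185.31

Molecular formula: C11H23NO.
M = 11×12.011 + 23×1.008 + 1×14.007 + 1×15.999 = 185.31 g/mol.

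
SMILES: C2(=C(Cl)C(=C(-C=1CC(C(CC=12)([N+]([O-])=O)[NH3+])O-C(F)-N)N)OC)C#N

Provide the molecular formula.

Heavy atoms from the SMILES: 13 C, 1 Cl, 1 F, 5 N, 4 O.
Implicit hydrogens by atom environment:
  6 × C (aromatic): no H
  3 × O: no H
  2 × C: 2 H each → 4
  2 × C: 1 H each → 2
  2 × C: no H
  2 × N: 2 H each → 4
  1 × C: 3 H
  1 × Cl: no H
  1 × F: no H
  1 × N (charge +1): 3 H
  1 × N (charge +1): no H
  1 × N: no H
  1 × O (charge -1): no H
  Total hydrogens = 16.
Net charge +1.
Molecular formula: C13H16ClFN5O4+

C13H16ClFN5O4+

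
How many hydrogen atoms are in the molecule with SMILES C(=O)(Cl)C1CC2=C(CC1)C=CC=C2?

11

Hydrogens are implicit in SMILES; fill each atom to its normal valence:
  4 × C (aromatic): 1 H each → 4
  3 × C: 2 H each → 6
  2 × C (aromatic): no H
  1 × C: 1 H
  1 × C: no H
  1 × Cl: no H
  1 × O: no H
  Total hydrogens = 11.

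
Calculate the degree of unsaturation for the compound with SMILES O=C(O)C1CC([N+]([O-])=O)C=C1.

4

Molecular formula from the SMILES: C6H7NO4.
DoU = (2C + 2 + N − H − X)/2 = (2·6 + 2 + 1 − 7 − 0)/2 = 8/2 = 4.
(Structurally: 1 ring(s) + 3 π bond(s) = 4.)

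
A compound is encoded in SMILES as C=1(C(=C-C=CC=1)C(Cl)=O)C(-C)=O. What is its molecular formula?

Heavy atoms from the SMILES: 9 C, 1 Cl, 2 O.
Implicit hydrogens by atom environment:
  4 × C (aromatic): 1 H each → 4
  2 × C (aromatic): no H
  2 × C: no H
  2 × O: no H
  1 × C: 3 H
  1 × Cl: no H
  Total hydrogens = 7.
Molecular formula: C9H7ClO2

C9H7ClO2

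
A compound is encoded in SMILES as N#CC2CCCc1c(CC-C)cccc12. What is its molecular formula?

Heavy atoms from the SMILES: 14 C, 1 N.
Implicit hydrogens by atom environment:
  5 × C: 2 H each → 10
  3 × C (aromatic): 1 H each → 3
  3 × C (aromatic): no H
  1 × C: 3 H
  1 × C: 1 H
  1 × C: no H
  1 × N: no H
  Total hydrogens = 17.
Molecular formula: C14H17N

C14H17N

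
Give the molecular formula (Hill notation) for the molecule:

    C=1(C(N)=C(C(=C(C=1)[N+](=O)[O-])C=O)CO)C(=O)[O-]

C9H7N2O6-

Heavy atoms from the SMILES: 9 C, 2 N, 6 O.
Implicit hydrogens by atom environment:
  5 × C (aromatic): no H
  3 × O: no H
  2 × O (charge -1): no H
  1 × C: 2 H
  1 × C (aromatic): 1 H
  1 × C: 1 H
  1 × C: no H
  1 × N: 2 H
  1 × N (charge +1): no H
  1 × O: 1 H
  Total hydrogens = 7.
Net charge -1.
Molecular formula: C9H7N2O6-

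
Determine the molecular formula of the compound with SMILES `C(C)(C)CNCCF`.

C6H14FN

Heavy atoms from the SMILES: 6 C, 1 F, 1 N.
Implicit hydrogens by atom environment:
  3 × C: 2 H each → 6
  2 × C: 3 H each → 6
  1 × C: 1 H
  1 × F: no H
  1 × N: 1 H
  Total hydrogens = 14.
Molecular formula: C6H14FN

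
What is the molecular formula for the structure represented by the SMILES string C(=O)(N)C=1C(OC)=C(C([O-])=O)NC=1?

Heavy atoms from the SMILES: 7 C, 2 N, 4 O.
Implicit hydrogens by atom environment:
  3 × C (aromatic): no H
  3 × O: no H
  2 × C: no H
  1 × C: 3 H
  1 × C (aromatic): 1 H
  1 × N: 2 H
  1 × N (aromatic): 1 H
  1 × O (charge -1): no H
  Total hydrogens = 7.
Net charge -1.
Molecular formula: C7H7N2O4-

C7H7N2O4-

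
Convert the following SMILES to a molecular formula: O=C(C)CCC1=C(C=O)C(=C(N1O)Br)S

C9H10BrNO3S

Heavy atoms from the SMILES: 1 Br, 9 C, 1 N, 3 O, 1 S.
Implicit hydrogens by atom environment:
  4 × C (aromatic): no H
  2 × C: 2 H each → 4
  2 × O: no H
  1 × Br: no H
  1 × C: 3 H
  1 × C: 1 H
  1 × C: no H
  1 × N (aromatic): no H
  1 × O: 1 H
  1 × S: 1 H
  Total hydrogens = 10.
Molecular formula: C9H10BrNO3S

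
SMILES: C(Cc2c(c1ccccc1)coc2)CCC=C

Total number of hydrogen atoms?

Hydrogens are implicit in SMILES; fill each atom to its normal valence:
  7 × C (aromatic): 1 H each → 7
  5 × C: 2 H each → 10
  3 × C (aromatic): no H
  1 × C: 1 H
  1 × O (aromatic): no H
  Total hydrogens = 18.

18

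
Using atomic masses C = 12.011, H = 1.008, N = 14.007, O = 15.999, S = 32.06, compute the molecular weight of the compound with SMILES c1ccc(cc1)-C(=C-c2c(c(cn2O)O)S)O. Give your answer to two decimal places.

249.28

Molecular formula: C12H11NO3S.
M = 12×12.011 + 11×1.008 + 1×14.007 + 3×15.999 + 1×32.06 = 249.28 g/mol.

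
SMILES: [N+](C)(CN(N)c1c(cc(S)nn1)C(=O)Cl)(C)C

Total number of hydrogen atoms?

Hydrogens are implicit in SMILES; fill each atom to its normal valence:
  3 × C: 3 H each → 9
  3 × C (aromatic): no H
  2 × N (aromatic): no H
  1 × C: 2 H
  1 × C (aromatic): 1 H
  1 × C: no H
  1 × Cl: no H
  1 × N: 2 H
  1 × N: no H
  1 × N (charge +1): no H
  1 × O: no H
  1 × S: 1 H
  Total hydrogens = 15.

15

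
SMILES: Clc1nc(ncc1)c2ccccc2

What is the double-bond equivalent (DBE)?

8

Molecular formula from the SMILES: C10H7ClN2.
DoU = (2C + 2 + N − H − X)/2 = (2·10 + 2 + 2 − 7 − 1)/2 = 16/2 = 8.
(Structurally: 2 ring(s) + 6 π bond(s) = 8.)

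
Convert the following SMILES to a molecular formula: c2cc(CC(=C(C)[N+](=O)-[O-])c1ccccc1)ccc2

C16H15NO2

Heavy atoms from the SMILES: 16 C, 1 N, 2 O.
Implicit hydrogens by atom environment:
  10 × C (aromatic): 1 H each → 10
  2 × C: no H
  2 × C (aromatic): no H
  1 × C: 3 H
  1 × C: 2 H
  1 × N (charge +1): no H
  1 × O: no H
  1 × O (charge -1): no H
  Total hydrogens = 15.
Molecular formula: C16H15NO2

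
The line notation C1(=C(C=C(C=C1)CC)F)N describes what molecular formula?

C8H10FN

Heavy atoms from the SMILES: 8 C, 1 F, 1 N.
Implicit hydrogens by atom environment:
  3 × C (aromatic): 1 H each → 3
  3 × C (aromatic): no H
  1 × C: 3 H
  1 × C: 2 H
  1 × F: no H
  1 × N: 2 H
  Total hydrogens = 10.
Molecular formula: C8H10FN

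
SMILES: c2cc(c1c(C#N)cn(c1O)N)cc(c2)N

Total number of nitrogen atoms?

4

The symbol for nitrogen appears 4 times in the SMILES.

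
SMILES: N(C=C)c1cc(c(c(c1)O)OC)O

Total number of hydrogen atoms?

Hydrogens are implicit in SMILES; fill each atom to its normal valence:
  4 × C (aromatic): no H
  2 × C (aromatic): 1 H each → 2
  2 × O: 1 H each → 2
  1 × C: 3 H
  1 × C: 2 H
  1 × C: 1 H
  1 × N: 1 H
  1 × O: no H
  Total hydrogens = 11.

11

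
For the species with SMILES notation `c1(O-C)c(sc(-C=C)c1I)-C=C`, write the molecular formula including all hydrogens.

Heavy atoms from the SMILES: 9 C, 1 I, 1 O, 1 S.
Implicit hydrogens by atom environment:
  4 × C (aromatic): no H
  2 × C: 2 H each → 4
  2 × C: 1 H each → 2
  1 × C: 3 H
  1 × I: no H
  1 × O: no H
  1 × S (aromatic): no H
  Total hydrogens = 9.
Molecular formula: C9H9IOS

C9H9IOS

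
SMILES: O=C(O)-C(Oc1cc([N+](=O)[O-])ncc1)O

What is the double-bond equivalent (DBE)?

Molecular formula from the SMILES: C7H6N2O6.
DoU = (2C + 2 + N − H − X)/2 = (2·7 + 2 + 2 − 6 − 0)/2 = 12/2 = 6.
(Structurally: 1 ring(s) + 5 π bond(s) = 6.)

6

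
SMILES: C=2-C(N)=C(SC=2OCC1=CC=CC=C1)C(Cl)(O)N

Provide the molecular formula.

Heavy atoms from the SMILES: 12 C, 1 Cl, 2 N, 2 O, 1 S.
Implicit hydrogens by atom environment:
  6 × C (aromatic): 1 H each → 6
  4 × C (aromatic): no H
  2 × N: 2 H each → 4
  1 × C: 2 H
  1 × C: no H
  1 × Cl: no H
  1 × O: 1 H
  1 × O: no H
  1 × S (aromatic): no H
  Total hydrogens = 13.
Molecular formula: C12H13ClN2O2S

C12H13ClN2O2S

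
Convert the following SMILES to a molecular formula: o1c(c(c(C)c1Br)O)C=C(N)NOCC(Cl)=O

C9H10BrClN2O4

Heavy atoms from the SMILES: 1 Br, 9 C, 1 Cl, 2 N, 4 O.
Implicit hydrogens by atom environment:
  4 × C (aromatic): no H
  2 × C: no H
  2 × O: no H
  1 × Br: no H
  1 × C: 3 H
  1 × C: 2 H
  1 × C: 1 H
  1 × Cl: no H
  1 × N: 2 H
  1 × N: 1 H
  1 × O: 1 H
  1 × O (aromatic): no H
  Total hydrogens = 10.
Molecular formula: C9H10BrClN2O4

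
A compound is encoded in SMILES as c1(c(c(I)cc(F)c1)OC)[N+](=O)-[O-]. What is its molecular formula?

Heavy atoms from the SMILES: 7 C, 1 F, 1 I, 1 N, 3 O.
Implicit hydrogens by atom environment:
  4 × C (aromatic): no H
  2 × C (aromatic): 1 H each → 2
  2 × O: no H
  1 × C: 3 H
  1 × F: no H
  1 × I: no H
  1 × N (charge +1): no H
  1 × O (charge -1): no H
  Total hydrogens = 5.
Molecular formula: C7H5FINO3

C7H5FINO3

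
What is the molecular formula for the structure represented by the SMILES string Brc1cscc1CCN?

C6H8BrNS

Heavy atoms from the SMILES: 1 Br, 6 C, 1 N, 1 S.
Implicit hydrogens by atom environment:
  2 × C: 2 H each → 4
  2 × C (aromatic): 1 H each → 2
  2 × C (aromatic): no H
  1 × Br: no H
  1 × N: 2 H
  1 × S (aromatic): no H
  Total hydrogens = 8.
Molecular formula: C6H8BrNS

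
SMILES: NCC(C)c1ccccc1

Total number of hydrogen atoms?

Hydrogens are implicit in SMILES; fill each atom to its normal valence:
  5 × C (aromatic): 1 H each → 5
  1 × C: 3 H
  1 × C: 2 H
  1 × C: 1 H
  1 × C (aromatic): no H
  1 × N: 2 H
  Total hydrogens = 13.

13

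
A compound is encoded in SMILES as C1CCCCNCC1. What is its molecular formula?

Heavy atoms from the SMILES: 7 C, 1 N.
Implicit hydrogens by atom environment:
  7 × C: 2 H each → 14
  1 × N: 1 H
  Total hydrogens = 15.
Molecular formula: C7H15N

C7H15N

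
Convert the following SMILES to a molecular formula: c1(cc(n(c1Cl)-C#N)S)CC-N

C7H8ClN3S

Heavy atoms from the SMILES: 7 C, 1 Cl, 3 N, 1 S.
Implicit hydrogens by atom environment:
  3 × C (aromatic): no H
  2 × C: 2 H each → 4
  1 × C (aromatic): 1 H
  1 × C: no H
  1 × Cl: no H
  1 × N: 2 H
  1 × N (aromatic): no H
  1 × N: no H
  1 × S: 1 H
  Total hydrogens = 8.
Molecular formula: C7H8ClN3S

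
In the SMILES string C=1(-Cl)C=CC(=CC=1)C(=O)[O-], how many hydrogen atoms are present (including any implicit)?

Hydrogens are implicit in SMILES; fill each atom to its normal valence:
  4 × C (aromatic): 1 H each → 4
  2 × C (aromatic): no H
  1 × C: no H
  1 × Cl: no H
  1 × O: no H
  1 × O (charge -1): no H
  Total hydrogens = 4.

4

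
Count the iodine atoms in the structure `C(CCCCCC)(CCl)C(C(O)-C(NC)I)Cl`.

1

The symbol for iodine appears 1 time in the SMILES.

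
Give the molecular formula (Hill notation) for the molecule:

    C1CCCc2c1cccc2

C10H12

Heavy atoms from the SMILES: 10 C.
Implicit hydrogens by atom environment:
  4 × C: 2 H each → 8
  4 × C (aromatic): 1 H each → 4
  2 × C (aromatic): no H
  Total hydrogens = 12.
Molecular formula: C10H12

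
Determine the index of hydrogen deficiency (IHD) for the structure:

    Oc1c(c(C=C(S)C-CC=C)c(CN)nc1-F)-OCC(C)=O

7

Molecular formula from the SMILES: C15H19FN2O3S.
DoU = (2C + 2 + N − H − X)/2 = (2·15 + 2 + 2 − 19 − 1)/2 = 14/2 = 7.
(Structurally: 1 ring(s) + 6 π bond(s) = 7.)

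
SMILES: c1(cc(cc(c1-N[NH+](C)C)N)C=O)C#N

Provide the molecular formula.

Heavy atoms from the SMILES: 10 C, 4 N, 1 O.
Implicit hydrogens by atom environment:
  4 × C (aromatic): no H
  2 × C: 3 H each → 6
  2 × C (aromatic): 1 H each → 2
  1 × C: 1 H
  1 × C: no H
  1 × N: 2 H
  1 × N: 1 H
  1 × N (charge +1): 1 H
  1 × N: no H
  1 × O: no H
  Total hydrogens = 13.
Net charge +1.
Molecular formula: C10H13N4O+

C10H13N4O+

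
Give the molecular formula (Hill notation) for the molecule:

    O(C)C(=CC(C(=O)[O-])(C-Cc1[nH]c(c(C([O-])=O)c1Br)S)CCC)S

[C15H18BrNO5S2]2-

Heavy atoms from the SMILES: 1 Br, 15 C, 1 N, 5 O, 2 S.
Implicit hydrogens by atom environment:
  4 × C: 2 H each → 8
  4 × C (aromatic): no H
  4 × C: no H
  3 × O: no H
  2 × C: 3 H each → 6
  2 × O (charge -1): no H
  2 × S: 1 H each → 2
  1 × Br: no H
  1 × C: 1 H
  1 × N (aromatic): 1 H
  Total hydrogens = 18.
Net charge -2.
Molecular formula: [C15H18BrNO5S2]2-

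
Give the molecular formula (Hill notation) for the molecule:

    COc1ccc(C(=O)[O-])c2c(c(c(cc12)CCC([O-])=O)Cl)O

[C15H11ClO6]2-

Heavy atoms from the SMILES: 15 C, 1 Cl, 6 O.
Implicit hydrogens by atom environment:
  7 × C (aromatic): no H
  3 × C (aromatic): 1 H each → 3
  3 × O: no H
  2 × C: 2 H each → 4
  2 × C: no H
  2 × O (charge -1): no H
  1 × C: 3 H
  1 × Cl: no H
  1 × O: 1 H
  Total hydrogens = 11.
Net charge -2.
Molecular formula: [C15H11ClO6]2-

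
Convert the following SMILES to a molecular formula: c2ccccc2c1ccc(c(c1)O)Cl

C12H9ClO

Heavy atoms from the SMILES: 12 C, 1 Cl, 1 O.
Implicit hydrogens by atom environment:
  8 × C (aromatic): 1 H each → 8
  4 × C (aromatic): no H
  1 × Cl: no H
  1 × O: 1 H
  Total hydrogens = 9.
Molecular formula: C12H9ClO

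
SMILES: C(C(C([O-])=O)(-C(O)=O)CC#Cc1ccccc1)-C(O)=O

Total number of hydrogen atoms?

11

Hydrogens are implicit in SMILES; fill each atom to its normal valence:
  6 × C: no H
  5 × C (aromatic): 1 H each → 5
  3 × O: no H
  2 × C: 2 H each → 4
  2 × O: 1 H each → 2
  1 × C (aromatic): no H
  1 × O (charge -1): no H
  Total hydrogens = 11.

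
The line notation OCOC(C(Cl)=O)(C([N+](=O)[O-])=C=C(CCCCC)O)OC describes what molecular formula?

C12H18ClNO7

Heavy atoms from the SMILES: 12 C, 1 Cl, 1 N, 7 O.
Implicit hydrogens by atom environment:
  5 × C: 2 H each → 10
  5 × C: no H
  4 × O: no H
  2 × C: 3 H each → 6
  2 × O: 1 H each → 2
  1 × Cl: no H
  1 × N (charge +1): no H
  1 × O (charge -1): no H
  Total hydrogens = 18.
Molecular formula: C12H18ClNO7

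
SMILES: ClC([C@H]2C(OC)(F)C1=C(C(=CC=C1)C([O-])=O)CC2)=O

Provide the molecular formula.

Heavy atoms from the SMILES: 13 C, 1 Cl, 1 F, 4 O.
Implicit hydrogens by atom environment:
  3 × C (aromatic): 1 H each → 3
  3 × C (aromatic): no H
  3 × C: no H
  3 × O: no H
  2 × C: 2 H each → 4
  1 × C: 3 H
  1 × C: 1 H
  1 × Cl: no H
  1 × F: no H
  1 × O (charge -1): no H
  Total hydrogens = 11.
Net charge -1.
Molecular formula: C13H11ClFO4-

C13H11ClFO4-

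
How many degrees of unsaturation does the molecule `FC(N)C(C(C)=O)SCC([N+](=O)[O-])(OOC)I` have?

2

Molecular formula from the SMILES: C7H12FIN2O5S.
DoU = (2C + 2 + N − H − X)/2 = (2·7 + 2 + 2 − 12 − 2)/2 = 4/2 = 2.
(Structurally: 0 ring(s) + 2 π bond(s) = 2.)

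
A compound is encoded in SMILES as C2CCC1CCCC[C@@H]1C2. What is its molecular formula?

Heavy atoms from the SMILES: 10 C.
Implicit hydrogens by atom environment:
  8 × C: 2 H each → 16
  2 × C: 1 H each → 2
  Total hydrogens = 18.
Molecular formula: C10H18

C10H18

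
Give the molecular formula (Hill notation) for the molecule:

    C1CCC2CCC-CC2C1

C10H18

Heavy atoms from the SMILES: 10 C.
Implicit hydrogens by atom environment:
  8 × C: 2 H each → 16
  2 × C: 1 H each → 2
  Total hydrogens = 18.
Molecular formula: C10H18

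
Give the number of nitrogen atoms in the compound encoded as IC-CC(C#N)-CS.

1

The symbol for nitrogen appears 1 time in the SMILES.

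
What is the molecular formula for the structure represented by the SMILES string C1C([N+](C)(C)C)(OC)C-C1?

C8H18NO+

Heavy atoms from the SMILES: 8 C, 1 N, 1 O.
Implicit hydrogens by atom environment:
  4 × C: 3 H each → 12
  3 × C: 2 H each → 6
  1 × C: no H
  1 × N (charge +1): no H
  1 × O: no H
  Total hydrogens = 18.
Net charge +1.
Molecular formula: C8H18NO+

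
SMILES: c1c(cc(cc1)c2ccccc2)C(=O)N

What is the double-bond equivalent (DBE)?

Molecular formula from the SMILES: C13H11NO.
DoU = (2C + 2 + N − H − X)/2 = (2·13 + 2 + 1 − 11 − 0)/2 = 18/2 = 9.
(Structurally: 2 ring(s) + 7 π bond(s) = 9.)

9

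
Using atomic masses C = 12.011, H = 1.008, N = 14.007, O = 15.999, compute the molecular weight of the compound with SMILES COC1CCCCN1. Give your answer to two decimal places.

115.18

Molecular formula: C6H13NO.
M = 6×12.011 + 13×1.008 + 1×14.007 + 1×15.999 = 115.18 g/mol.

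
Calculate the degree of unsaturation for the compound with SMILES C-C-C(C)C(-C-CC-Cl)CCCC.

Molecular formula from the SMILES: C12H25Cl.
DoU = (2C + 2 + N − H − X)/2 = (2·12 + 2 + 0 − 25 − 1)/2 = 0/2 = 0.
(Structurally: 0 ring(s) + 0 π bond(s) = 0.)

0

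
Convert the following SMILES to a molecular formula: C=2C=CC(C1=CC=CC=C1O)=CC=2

Heavy atoms from the SMILES: 12 C, 1 O.
Implicit hydrogens by atom environment:
  9 × C (aromatic): 1 H each → 9
  3 × C (aromatic): no H
  1 × O: 1 H
  Total hydrogens = 10.
Molecular formula: C12H10O

C12H10O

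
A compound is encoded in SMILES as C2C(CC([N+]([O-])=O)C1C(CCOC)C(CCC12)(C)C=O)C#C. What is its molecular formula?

C17H25NO4

Heavy atoms from the SMILES: 17 C, 1 N, 4 O.
Implicit hydrogens by atom environment:
  7 × C: 1 H each → 7
  6 × C: 2 H each → 12
  3 × O: no H
  2 × C: 3 H each → 6
  2 × C: no H
  1 × N (charge +1): no H
  1 × O (charge -1): no H
  Total hydrogens = 25.
Molecular formula: C17H25NO4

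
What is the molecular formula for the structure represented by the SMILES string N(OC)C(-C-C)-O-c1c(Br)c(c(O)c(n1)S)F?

C9H12BrFN2O3S

Heavy atoms from the SMILES: 1 Br, 9 C, 1 F, 2 N, 3 O, 1 S.
Implicit hydrogens by atom environment:
  5 × C (aromatic): no H
  2 × C: 3 H each → 6
  2 × O: no H
  1 × Br: no H
  1 × C: 2 H
  1 × C: 1 H
  1 × F: no H
  1 × N: 1 H
  1 × N (aromatic): no H
  1 × O: 1 H
  1 × S: 1 H
  Total hydrogens = 12.
Molecular formula: C9H12BrFN2O3S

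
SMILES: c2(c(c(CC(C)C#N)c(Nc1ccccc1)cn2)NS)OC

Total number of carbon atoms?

16

The symbol for carbon appears 16 times in the SMILES. Lowercase c denotes aromatic carbon and counts toward C.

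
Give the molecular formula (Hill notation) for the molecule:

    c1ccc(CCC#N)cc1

C9H9N

Heavy atoms from the SMILES: 9 C, 1 N.
Implicit hydrogens by atom environment:
  5 × C (aromatic): 1 H each → 5
  2 × C: 2 H each → 4
  1 × C: no H
  1 × C (aromatic): no H
  1 × N: no H
  Total hydrogens = 9.
Molecular formula: C9H9N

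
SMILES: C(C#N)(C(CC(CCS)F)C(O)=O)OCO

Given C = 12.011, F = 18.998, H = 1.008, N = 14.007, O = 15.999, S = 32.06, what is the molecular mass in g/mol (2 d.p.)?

251.27

Molecular formula: C9H14FNO4S.
M = 9×12.011 + 1×18.998 + 14×1.008 + 1×14.007 + 4×15.999 + 1×32.06 = 251.27 g/mol.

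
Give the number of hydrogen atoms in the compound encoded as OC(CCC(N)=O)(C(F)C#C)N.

Hydrogens are implicit in SMILES; fill each atom to its normal valence:
  3 × C: no H
  2 × C: 2 H each → 4
  2 × C: 1 H each → 2
  2 × N: 2 H each → 4
  1 × F: no H
  1 × O: 1 H
  1 × O: no H
  Total hydrogens = 11.

11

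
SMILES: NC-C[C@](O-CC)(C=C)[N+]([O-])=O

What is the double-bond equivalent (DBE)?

Molecular formula from the SMILES: C7H14N2O3.
DoU = (2C + 2 + N − H − X)/2 = (2·7 + 2 + 2 − 14 − 0)/2 = 4/2 = 2.
(Structurally: 0 ring(s) + 2 π bond(s) = 2.)

2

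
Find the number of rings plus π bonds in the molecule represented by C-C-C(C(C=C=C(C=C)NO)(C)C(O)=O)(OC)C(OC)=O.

Molecular formula from the SMILES: C14H21NO6.
DoU = (2C + 2 + N − H − X)/2 = (2·14 + 2 + 1 − 21 − 0)/2 = 10/2 = 5.
(Structurally: 0 ring(s) + 5 π bond(s) = 5.)

5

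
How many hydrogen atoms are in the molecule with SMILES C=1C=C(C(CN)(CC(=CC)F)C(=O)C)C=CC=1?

18

Hydrogens are implicit in SMILES; fill each atom to its normal valence:
  5 × C (aromatic): 1 H each → 5
  3 × C: no H
  2 × C: 3 H each → 6
  2 × C: 2 H each → 4
  1 × C: 1 H
  1 × C (aromatic): no H
  1 × F: no H
  1 × N: 2 H
  1 × O: no H
  Total hydrogens = 18.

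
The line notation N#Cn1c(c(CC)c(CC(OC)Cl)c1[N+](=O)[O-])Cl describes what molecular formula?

Heavy atoms from the SMILES: 10 C, 2 Cl, 3 N, 3 O.
Implicit hydrogens by atom environment:
  4 × C (aromatic): no H
  2 × C: 3 H each → 6
  2 × C: 2 H each → 4
  2 × Cl: no H
  2 × O: no H
  1 × C: 1 H
  1 × C: no H
  1 × N (aromatic): no H
  1 × N (charge +1): no H
  1 × N: no H
  1 × O (charge -1): no H
  Total hydrogens = 11.
Molecular formula: C10H11Cl2N3O3

C10H11Cl2N3O3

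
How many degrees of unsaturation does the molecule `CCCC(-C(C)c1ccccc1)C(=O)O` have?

5

Molecular formula from the SMILES: C13H18O2.
DoU = (2C + 2 + N − H − X)/2 = (2·13 + 2 + 0 − 18 − 0)/2 = 10/2 = 5.
(Structurally: 1 ring(s) + 4 π bond(s) = 5.)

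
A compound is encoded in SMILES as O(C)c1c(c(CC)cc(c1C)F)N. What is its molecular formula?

C10H14FNO

Heavy atoms from the SMILES: 10 C, 1 F, 1 N, 1 O.
Implicit hydrogens by atom environment:
  5 × C (aromatic): no H
  3 × C: 3 H each → 9
  1 × C: 2 H
  1 × C (aromatic): 1 H
  1 × F: no H
  1 × N: 2 H
  1 × O: no H
  Total hydrogens = 14.
Molecular formula: C10H14FNO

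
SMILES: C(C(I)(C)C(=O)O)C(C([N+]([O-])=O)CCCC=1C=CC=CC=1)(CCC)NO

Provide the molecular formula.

C18H27IN2O5

Heavy atoms from the SMILES: 18 C, 1 I, 2 N, 5 O.
Implicit hydrogens by atom environment:
  6 × C: 2 H each → 12
  5 × C (aromatic): 1 H each → 5
  3 × C: no H
  2 × C: 3 H each → 6
  2 × O: 1 H each → 2
  2 × O: no H
  1 × C: 1 H
  1 × C (aromatic): no H
  1 × I: no H
  1 × N: 1 H
  1 × N (charge +1): no H
  1 × O (charge -1): no H
  Total hydrogens = 27.
Molecular formula: C18H27IN2O5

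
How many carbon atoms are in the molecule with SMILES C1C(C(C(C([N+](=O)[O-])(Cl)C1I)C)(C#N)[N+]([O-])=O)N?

8

The symbol for carbon appears 8 times in the SMILES. (Cl is a single chlorine, not C + l.)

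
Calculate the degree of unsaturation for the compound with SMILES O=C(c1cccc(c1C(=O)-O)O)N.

Molecular formula from the SMILES: C8H7NO4.
DoU = (2C + 2 + N − H − X)/2 = (2·8 + 2 + 1 − 7 − 0)/2 = 12/2 = 6.
(Structurally: 1 ring(s) + 5 π bond(s) = 6.)

6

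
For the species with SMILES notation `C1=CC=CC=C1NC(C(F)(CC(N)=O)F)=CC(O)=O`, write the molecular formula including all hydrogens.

C12H12F2N2O3

Heavy atoms from the SMILES: 12 C, 2 F, 2 N, 3 O.
Implicit hydrogens by atom environment:
  5 × C (aromatic): 1 H each → 5
  4 × C: no H
  2 × F: no H
  2 × O: no H
  1 × C: 2 H
  1 × C: 1 H
  1 × C (aromatic): no H
  1 × N: 2 H
  1 × N: 1 H
  1 × O: 1 H
  Total hydrogens = 12.
Molecular formula: C12H12F2N2O3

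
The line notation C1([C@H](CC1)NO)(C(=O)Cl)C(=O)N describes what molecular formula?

C6H9ClN2O3

Heavy atoms from the SMILES: 6 C, 1 Cl, 2 N, 3 O.
Implicit hydrogens by atom environment:
  3 × C: no H
  2 × C: 2 H each → 4
  2 × O: no H
  1 × C: 1 H
  1 × Cl: no H
  1 × N: 2 H
  1 × N: 1 H
  1 × O: 1 H
  Total hydrogens = 9.
Molecular formula: C6H9ClN2O3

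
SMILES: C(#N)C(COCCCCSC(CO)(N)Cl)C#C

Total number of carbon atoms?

The symbol for carbon appears 11 times in the SMILES. (Cl is a single chlorine, not C + l.)

11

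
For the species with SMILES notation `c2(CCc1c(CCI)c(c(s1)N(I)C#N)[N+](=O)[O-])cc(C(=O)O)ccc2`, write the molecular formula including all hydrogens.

C16H13I2N3O4S

Heavy atoms from the SMILES: 16 C, 2 I, 3 N, 4 O, 1 S.
Implicit hydrogens by atom environment:
  6 × C (aromatic): no H
  4 × C: 2 H each → 8
  4 × C (aromatic): 1 H each → 4
  2 × C: no H
  2 × I: no H
  2 × N: no H
  2 × O: no H
  1 × N (charge +1): no H
  1 × O: 1 H
  1 × O (charge -1): no H
  1 × S (aromatic): no H
  Total hydrogens = 13.
Molecular formula: C16H13I2N3O4S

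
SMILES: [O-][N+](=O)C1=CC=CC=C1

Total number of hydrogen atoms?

5

Hydrogens are implicit in SMILES; fill each atom to its normal valence:
  5 × C (aromatic): 1 H each → 5
  1 × C (aromatic): no H
  1 × N (charge +1): no H
  1 × O: no H
  1 × O (charge -1): no H
  Total hydrogens = 5.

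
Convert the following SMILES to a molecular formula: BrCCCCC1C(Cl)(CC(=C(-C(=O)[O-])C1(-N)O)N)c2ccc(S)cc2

Heavy atoms from the SMILES: 1 Br, 17 C, 1 Cl, 2 N, 3 O, 1 S.
Implicit hydrogens by atom environment:
  5 × C: 2 H each → 10
  5 × C: no H
  4 × C (aromatic): 1 H each → 4
  2 × C (aromatic): no H
  2 × N: 2 H each → 4
  1 × Br: no H
  1 × C: 1 H
  1 × Cl: no H
  1 × O: 1 H
  1 × O: no H
  1 × O (charge -1): no H
  1 × S: 1 H
  Total hydrogens = 21.
Net charge -1.
Molecular formula: C17H21BrClN2O3S-

C17H21BrClN2O3S-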